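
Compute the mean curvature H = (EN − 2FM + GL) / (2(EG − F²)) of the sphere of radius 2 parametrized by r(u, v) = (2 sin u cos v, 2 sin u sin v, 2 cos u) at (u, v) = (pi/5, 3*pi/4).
H = -1/2

With E = 4, F = 0, G = 4*sin(u)^2, L = -2*sin(u)/Abs(sin(u)), M = 0, N = -2*sin(u)^3/Abs(sin(u)), assemble
  H = (EN − 2FM + GL) / (2(EG − F²)) = -sin(u)/(2*Abs(sin(u))).
At (u, v) = (pi/5, 3*pi/4): H = -1/2.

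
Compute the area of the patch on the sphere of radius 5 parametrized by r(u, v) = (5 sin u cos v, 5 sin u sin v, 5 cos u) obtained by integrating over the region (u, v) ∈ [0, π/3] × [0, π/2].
Area = 25*pi/4

Area = ∫∫ √(EG − F²) du dv with √(EG − F²) = 25*Abs(sin(u)). Integrating over [0, π/3] × [0, π/2] gives 25*pi/4.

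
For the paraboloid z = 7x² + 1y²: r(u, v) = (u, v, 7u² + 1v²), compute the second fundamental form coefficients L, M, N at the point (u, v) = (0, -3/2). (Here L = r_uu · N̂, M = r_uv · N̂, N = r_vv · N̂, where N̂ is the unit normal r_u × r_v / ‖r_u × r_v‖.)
L = 7*sqrt(10)/5;  M = 0;  N = sqrt(10)/5

Compute the unit normal N̂(u, v) = (-14*u/sqrt(196*u^2 + 4*v^2 + 1), -2*v/sqrt(196*u^2 + 4*v^2 + 1), 1/sqrt(196*u^2 + 4*v^2 + 1)), and the second partials r_uu, r_uv, r_vv. Take dot products:
  L(u, v) = r_uu · N̂ = 14/sqrt(196*u^2 + 4*v^2 + 1),
  M(u, v) = r_uv · N̂ = 0,
  N(u, v) = r_vv · N̂ = 2/sqrt(196*u^2 + 4*v^2 + 1).
Evaluating at (u, v) = (0, -3/2):
  L = 7*sqrt(10)/5, M = 0, N = sqrt(10)/5.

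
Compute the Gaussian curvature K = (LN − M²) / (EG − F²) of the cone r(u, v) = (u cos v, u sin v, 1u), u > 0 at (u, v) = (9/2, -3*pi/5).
K = 0

Coefficients of the first fundamental form: E = 2, F = 0, G = u^2.
Coefficients of the second fundamental form: L = 0, M = 0, N = sqrt(2)*u^2/(2*Abs(u)).
Assemble K = (LN − M²)/(EG − F²) = 0. At (u, v) = (9/2, -3*pi/5): K = 0.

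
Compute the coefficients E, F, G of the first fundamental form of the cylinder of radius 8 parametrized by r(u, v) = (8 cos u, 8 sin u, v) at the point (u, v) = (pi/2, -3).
E = 64;  F = 0;  G = 1

Partials: r_u = (-8*sin(u), 8*cos(u), 0), r_v = (0, 0, 1). As functions of (u, v):
  E = r_u · r_u = 64,
  F = r_u · r_v = 0,
  G = r_v · r_v = 1.
Evaluating at (u, v) = (pi/2, -3): E = 64, F = 0, G = 1.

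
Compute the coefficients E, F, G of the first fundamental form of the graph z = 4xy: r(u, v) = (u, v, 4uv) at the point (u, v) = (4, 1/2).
E = 5;  F = 32;  G = 257

Partials: r_u = (1, 0, 4*v), r_v = (0, 1, 4*u). As functions of (u, v):
  E = r_u · r_u = 16*v^2 + 1,
  F = r_u · r_v = 16*u*v,
  G = r_v · r_v = 16*u^2 + 1.
Evaluating at (u, v) = (4, 1/2): E = 5, F = 32, G = 257.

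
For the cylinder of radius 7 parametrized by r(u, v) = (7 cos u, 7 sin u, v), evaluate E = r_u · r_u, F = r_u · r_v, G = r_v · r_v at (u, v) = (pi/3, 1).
E = 49;  F = 0;  G = 1

Partials: r_u = (-7*sin(u), 7*cos(u), 0), r_v = (0, 0, 1). As functions of (u, v):
  E = r_u · r_u = 49,
  F = r_u · r_v = 0,
  G = r_v · r_v = 1.
Evaluating at (u, v) = (pi/3, 1): E = 49, F = 0, G = 1.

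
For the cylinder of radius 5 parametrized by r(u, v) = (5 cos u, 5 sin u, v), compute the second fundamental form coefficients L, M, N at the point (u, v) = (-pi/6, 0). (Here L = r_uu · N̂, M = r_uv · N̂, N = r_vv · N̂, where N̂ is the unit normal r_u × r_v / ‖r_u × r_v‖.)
L = -5;  M = 0;  N = 0

Compute the unit normal N̂(u, v) = (cos(u), sin(u), 0), and the second partials r_uu, r_uv, r_vv. Take dot products:
  L(u, v) = r_uu · N̂ = -5,
  M(u, v) = r_uv · N̂ = 0,
  N(u, v) = r_vv · N̂ = 0.
Evaluating at (u, v) = (-pi/6, 0):
  L = -5, M = 0, N = 0.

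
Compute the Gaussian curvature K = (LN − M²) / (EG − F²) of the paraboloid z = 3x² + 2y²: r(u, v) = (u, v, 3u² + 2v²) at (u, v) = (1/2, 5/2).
K = 6/3025

Coefficients of the first fundamental form: E = 36*u^2 + 1, F = 24*u*v, G = 16*v^2 + 1.
Coefficients of the second fundamental form: L = 6/sqrt(36*u^2 + 16*v^2 + 1), M = 0, N = 4/sqrt(36*u^2 + 16*v^2 + 1).
Assemble K = (LN − M²)/(EG − F²) = 24/(1296*u^4 + 1152*u^2*v^2 + 72*u^2 + 256*v^4 + 32*v^2 + 1). At (u, v) = (1/2, 5/2): K = 6/3025.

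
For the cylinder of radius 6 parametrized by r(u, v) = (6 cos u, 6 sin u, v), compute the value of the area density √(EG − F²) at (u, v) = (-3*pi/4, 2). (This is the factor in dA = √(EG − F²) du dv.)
√(EG − F²)|_{(-3*pi/4, 2)} = 6

E = 36, F = 0, G = 1, so EG − F² = 36. Taking the positive square root: √(EG − F²) = 6. At (u, v) = (-3*pi/4, 2): 6.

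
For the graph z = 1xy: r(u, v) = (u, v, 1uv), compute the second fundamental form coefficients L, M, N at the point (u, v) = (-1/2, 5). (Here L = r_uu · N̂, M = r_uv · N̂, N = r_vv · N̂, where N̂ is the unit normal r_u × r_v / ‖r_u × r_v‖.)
L = 0;  M = 2*sqrt(105)/105;  N = 0

Compute the unit normal N̂(u, v) = (-v/sqrt(u^2 + v^2 + 1), -u/sqrt(u^2 + v^2 + 1), 1/sqrt(u^2 + v^2 + 1)), and the second partials r_uu, r_uv, r_vv. Take dot products:
  L(u, v) = r_uu · N̂ = 0,
  M(u, v) = r_uv · N̂ = 1/sqrt(u^2 + v^2 + 1),
  N(u, v) = r_vv · N̂ = 0.
Evaluating at (u, v) = (-1/2, 5):
  L = 0, M = 2*sqrt(105)/105, N = 0.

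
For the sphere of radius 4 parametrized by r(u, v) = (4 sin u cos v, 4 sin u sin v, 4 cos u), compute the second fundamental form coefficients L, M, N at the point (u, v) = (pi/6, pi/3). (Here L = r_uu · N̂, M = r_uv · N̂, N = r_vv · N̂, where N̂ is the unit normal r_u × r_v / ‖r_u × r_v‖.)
L = -4;  M = 0;  N = -1

Compute the unit normal N̂(u, v) = (sin(u)^2*cos(v)/Abs(sin(u)), sin(u)^2*sin(v)/Abs(sin(u)), sin(2*u)/(2*Abs(sin(u)))), and the second partials r_uu, r_uv, r_vv. Take dot products:
  L(u, v) = r_uu · N̂ = -4*sin(u)/Abs(sin(u)),
  M(u, v) = r_uv · N̂ = 0,
  N(u, v) = r_vv · N̂ = -4*sin(u)^3/Abs(sin(u)).
Evaluating at (u, v) = (pi/6, pi/3):
  L = -4, M = 0, N = -1.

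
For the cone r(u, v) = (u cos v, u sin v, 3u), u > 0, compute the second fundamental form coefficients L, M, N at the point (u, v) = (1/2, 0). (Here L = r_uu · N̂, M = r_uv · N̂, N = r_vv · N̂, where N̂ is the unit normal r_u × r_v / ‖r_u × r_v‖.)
L = 0;  M = 0;  N = 3*sqrt(10)/20

Compute the unit normal N̂(u, v) = (-3*sqrt(10)*u*cos(v)/(10*Abs(u)), -3*sqrt(10)*u*sin(v)/(10*Abs(u)), sqrt(10)*u/(10*Abs(u))), and the second partials r_uu, r_uv, r_vv. Take dot products:
  L(u, v) = r_uu · N̂ = 0,
  M(u, v) = r_uv · N̂ = 0,
  N(u, v) = r_vv · N̂ = 3*sqrt(10)*u^2/(10*Abs(u)).
Evaluating at (u, v) = (1/2, 0):
  L = 0, M = 0, N = 3*sqrt(10)/20.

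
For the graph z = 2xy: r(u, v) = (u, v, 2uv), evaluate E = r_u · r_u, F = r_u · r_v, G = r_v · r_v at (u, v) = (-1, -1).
E = 5;  F = 4;  G = 5

Partials: r_u = (1, 0, 2*v), r_v = (0, 1, 2*u). As functions of (u, v):
  E = r_u · r_u = 4*v^2 + 1,
  F = r_u · r_v = 4*u*v,
  G = r_v · r_v = 4*u^2 + 1.
Evaluating at (u, v) = (-1, -1): E = 5, F = 4, G = 5.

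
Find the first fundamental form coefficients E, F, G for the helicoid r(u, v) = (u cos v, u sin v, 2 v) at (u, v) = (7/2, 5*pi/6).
E = 1;  F = 0;  G = 65/4

Partials: r_u = (cos(v), sin(v), 0), r_v = (-u*sin(v), u*cos(v), 2). As functions of (u, v):
  E = r_u · r_u = 1,
  F = r_u · r_v = 0,
  G = r_v · r_v = u^2 + 4.
Evaluating at (u, v) = (7/2, 5*pi/6): E = 1, F = 0, G = 65/4.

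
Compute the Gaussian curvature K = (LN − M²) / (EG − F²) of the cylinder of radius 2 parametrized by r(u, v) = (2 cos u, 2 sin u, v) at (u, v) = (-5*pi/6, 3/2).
K = 0

Coefficients of the first fundamental form: E = 4, F = 0, G = 1.
Coefficients of the second fundamental form: L = -2, M = 0, N = 0.
Assemble K = (LN − M²)/(EG − F²) = 0. At (u, v) = (-5*pi/6, 3/2): K = 0.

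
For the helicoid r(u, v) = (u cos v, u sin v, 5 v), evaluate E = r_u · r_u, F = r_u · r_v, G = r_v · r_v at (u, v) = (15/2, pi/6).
E = 1;  F = 0;  G = 325/4

Partials: r_u = (cos(v), sin(v), 0), r_v = (-u*sin(v), u*cos(v), 5). As functions of (u, v):
  E = r_u · r_u = 1,
  F = r_u · r_v = 0,
  G = r_v · r_v = u^2 + 25.
Evaluating at (u, v) = (15/2, pi/6): E = 1, F = 0, G = 325/4.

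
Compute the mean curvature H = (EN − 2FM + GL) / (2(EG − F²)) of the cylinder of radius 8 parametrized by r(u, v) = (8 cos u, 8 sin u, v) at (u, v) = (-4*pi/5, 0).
H = -1/16

With E = 64, F = 0, G = 1, L = -8, M = 0, N = 0, assemble
  H = (EN − 2FM + GL) / (2(EG − F²)) = -1/16.
At (u, v) = (-4*pi/5, 0): H = -1/16.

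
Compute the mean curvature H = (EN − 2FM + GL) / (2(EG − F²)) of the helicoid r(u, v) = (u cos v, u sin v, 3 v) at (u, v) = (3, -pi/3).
H = 0

With E = 1, F = 0, G = u^2 + 9, L = 0, M = -3/sqrt(u^2 + 9), N = 0, assemble
  H = (EN − 2FM + GL) / (2(EG − F²)) = 0.
At (u, v) = (3, -pi/3): H = 0.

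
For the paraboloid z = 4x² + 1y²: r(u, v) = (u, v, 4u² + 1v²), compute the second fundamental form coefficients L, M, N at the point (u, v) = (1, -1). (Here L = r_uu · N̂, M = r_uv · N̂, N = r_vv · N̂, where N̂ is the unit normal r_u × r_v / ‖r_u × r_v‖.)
L = 8*sqrt(69)/69;  M = 0;  N = 2*sqrt(69)/69

Compute the unit normal N̂(u, v) = (-8*u/sqrt(64*u^2 + 4*v^2 + 1), -2*v/sqrt(64*u^2 + 4*v^2 + 1), 1/sqrt(64*u^2 + 4*v^2 + 1)), and the second partials r_uu, r_uv, r_vv. Take dot products:
  L(u, v) = r_uu · N̂ = 8/sqrt(64*u^2 + 4*v^2 + 1),
  M(u, v) = r_uv · N̂ = 0,
  N(u, v) = r_vv · N̂ = 2/sqrt(64*u^2 + 4*v^2 + 1).
Evaluating at (u, v) = (1, -1):
  L = 8*sqrt(69)/69, M = 0, N = 2*sqrt(69)/69.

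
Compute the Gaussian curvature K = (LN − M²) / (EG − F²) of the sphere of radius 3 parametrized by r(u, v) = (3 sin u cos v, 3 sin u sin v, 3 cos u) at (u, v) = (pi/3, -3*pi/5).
K = 1/9

Coefficients of the first fundamental form: E = 9, F = 0, G = 9*sin(u)^2.
Coefficients of the second fundamental form: L = -3*sin(u)/Abs(sin(u)), M = 0, N = -3*sin(u)^3/Abs(sin(u)).
Assemble K = (LN − M²)/(EG − F²) = 1/9. At (u, v) = (pi/3, -3*pi/5): K = 1/9.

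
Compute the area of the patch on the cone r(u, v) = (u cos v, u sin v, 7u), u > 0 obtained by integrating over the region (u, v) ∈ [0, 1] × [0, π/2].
Area = 5*sqrt(2)*pi/4

Area = ∫∫ √(EG − F²) du dv with √(EG − F²) = 5*sqrt(2)*Abs(u). Integrating over [0, 1] × [0, π/2] gives 5*sqrt(2)*pi/4.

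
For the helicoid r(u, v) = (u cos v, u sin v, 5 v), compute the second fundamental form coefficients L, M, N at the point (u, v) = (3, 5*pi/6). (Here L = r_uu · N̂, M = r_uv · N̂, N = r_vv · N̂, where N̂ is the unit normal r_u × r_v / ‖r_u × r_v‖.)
L = 0;  M = -5*sqrt(34)/34;  N = 0

Compute the unit normal N̂(u, v) = (5*sin(v)/sqrt(u^2 + 25), -5*cos(v)/sqrt(u^2 + 25), u/sqrt(u^2 + 25)), and the second partials r_uu, r_uv, r_vv. Take dot products:
  L(u, v) = r_uu · N̂ = 0,
  M(u, v) = r_uv · N̂ = -5/sqrt(u^2 + 25),
  N(u, v) = r_vv · N̂ = 0.
Evaluating at (u, v) = (3, 5*pi/6):
  L = 0, M = -5*sqrt(34)/34, N = 0.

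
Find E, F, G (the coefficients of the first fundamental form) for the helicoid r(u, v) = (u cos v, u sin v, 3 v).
E = 1;  F = 0;  G = u^2 + 9

Compute partials: r_u = (cos(v), sin(v), 0), r_v = (-u*sin(v), u*cos(v), 3). Then
  E = r_u · r_u = 1,
  F = r_u · r_v = 0,
  G = r_v · r_v = u^2 + 9.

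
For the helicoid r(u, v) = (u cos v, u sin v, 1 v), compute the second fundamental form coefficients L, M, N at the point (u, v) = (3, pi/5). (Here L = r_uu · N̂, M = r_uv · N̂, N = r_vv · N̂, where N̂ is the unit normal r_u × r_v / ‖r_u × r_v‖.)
L = 0;  M = -sqrt(10)/10;  N = 0

Compute the unit normal N̂(u, v) = (sin(v)/sqrt(u^2 + 1), -cos(v)/sqrt(u^2 + 1), u/sqrt(u^2 + 1)), and the second partials r_uu, r_uv, r_vv. Take dot products:
  L(u, v) = r_uu · N̂ = 0,
  M(u, v) = r_uv · N̂ = -1/sqrt(u^2 + 1),
  N(u, v) = r_vv · N̂ = 0.
Evaluating at (u, v) = (3, pi/5):
  L = 0, M = -sqrt(10)/10, N = 0.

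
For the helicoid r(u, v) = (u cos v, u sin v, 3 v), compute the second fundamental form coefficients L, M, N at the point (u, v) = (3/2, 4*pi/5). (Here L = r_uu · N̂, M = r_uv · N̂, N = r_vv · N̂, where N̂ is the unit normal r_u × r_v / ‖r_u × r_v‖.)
L = 0;  M = -2*sqrt(5)/5;  N = 0

Compute the unit normal N̂(u, v) = (3*sin(v)/sqrt(u^2 + 9), -3*cos(v)/sqrt(u^2 + 9), u/sqrt(u^2 + 9)), and the second partials r_uu, r_uv, r_vv. Take dot products:
  L(u, v) = r_uu · N̂ = 0,
  M(u, v) = r_uv · N̂ = -3/sqrt(u^2 + 9),
  N(u, v) = r_vv · N̂ = 0.
Evaluating at (u, v) = (3/2, 4*pi/5):
  L = 0, M = -2*sqrt(5)/5, N = 0.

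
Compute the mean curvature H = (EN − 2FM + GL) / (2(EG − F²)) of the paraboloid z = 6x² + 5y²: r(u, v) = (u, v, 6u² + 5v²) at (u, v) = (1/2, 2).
H = 2591*sqrt(437)/190969

With E = 144*u^2 + 1, F = 120*u*v, G = 100*v^2 + 1, L = 12/sqrt(144*u^2 + 100*v^2 + 1), M = 0, N = 10/sqrt(144*u^2 + 100*v^2 + 1), assemble
  H = (EN − 2FM + GL) / (2(EG − F²)) = (720*u^2 + 600*v^2 + 11)/(144*u^2 + 100*v^2 + 1)^(3/2).
At (u, v) = (1/2, 2): H = 2591*sqrt(437)/190969.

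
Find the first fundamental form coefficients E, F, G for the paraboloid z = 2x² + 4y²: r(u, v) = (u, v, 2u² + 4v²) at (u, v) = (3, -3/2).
E = 145;  F = -144;  G = 145

Partials: r_u = (1, 0, 4*u), r_v = (0, 1, 8*v). As functions of (u, v):
  E = r_u · r_u = 16*u^2 + 1,
  F = r_u · r_v = 32*u*v,
  G = r_v · r_v = 64*v^2 + 1.
Evaluating at (u, v) = (3, -3/2): E = 145, F = -144, G = 145.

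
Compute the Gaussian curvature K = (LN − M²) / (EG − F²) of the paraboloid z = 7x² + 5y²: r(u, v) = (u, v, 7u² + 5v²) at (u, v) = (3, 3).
K = 28/1420445

Coefficients of the first fundamental form: E = 196*u^2 + 1, F = 140*u*v, G = 100*v^2 + 1.
Coefficients of the second fundamental form: L = 14/sqrt(196*u^2 + 100*v^2 + 1), M = 0, N = 10/sqrt(196*u^2 + 100*v^2 + 1).
Assemble K = (LN − M²)/(EG − F²) = 140/(38416*u^4 + 39200*u^2*v^2 + 392*u^2 + 10000*v^4 + 200*v^2 + 1). At (u, v) = (3, 3): K = 28/1420445.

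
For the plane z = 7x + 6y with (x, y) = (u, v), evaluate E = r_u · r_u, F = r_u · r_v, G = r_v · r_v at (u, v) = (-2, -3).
E = 50;  F = 42;  G = 37

Partials: r_u = (1, 0, 7), r_v = (0, 1, 6). As functions of (u, v):
  E = r_u · r_u = 50,
  F = r_u · r_v = 42,
  G = r_v · r_v = 37.
Evaluating at (u, v) = (-2, -3): E = 50, F = 42, G = 37.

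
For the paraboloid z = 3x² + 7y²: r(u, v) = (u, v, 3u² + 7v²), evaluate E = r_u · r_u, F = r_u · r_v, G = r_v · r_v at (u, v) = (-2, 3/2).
E = 145;  F = -252;  G = 442

Partials: r_u = (1, 0, 6*u), r_v = (0, 1, 14*v). As functions of (u, v):
  E = r_u · r_u = 36*u^2 + 1,
  F = r_u · r_v = 84*u*v,
  G = r_v · r_v = 196*v^2 + 1.
Evaluating at (u, v) = (-2, 3/2): E = 145, F = -252, G = 442.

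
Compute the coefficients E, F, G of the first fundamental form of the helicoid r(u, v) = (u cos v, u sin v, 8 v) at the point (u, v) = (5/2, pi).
E = 1;  F = 0;  G = 281/4

Partials: r_u = (cos(v), sin(v), 0), r_v = (-u*sin(v), u*cos(v), 8). As functions of (u, v):
  E = r_u · r_u = 1,
  F = r_u · r_v = 0,
  G = r_v · r_v = u^2 + 64.
Evaluating at (u, v) = (5/2, pi): E = 1, F = 0, G = 281/4.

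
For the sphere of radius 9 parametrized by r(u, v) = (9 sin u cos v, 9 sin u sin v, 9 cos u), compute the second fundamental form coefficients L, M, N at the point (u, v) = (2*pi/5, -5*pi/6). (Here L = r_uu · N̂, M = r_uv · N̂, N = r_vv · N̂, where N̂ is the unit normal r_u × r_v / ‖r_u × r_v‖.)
L = -9;  M = 0;  N = -45/8 - 9*sqrt(5)/8

Compute the unit normal N̂(u, v) = (sin(u)^2*cos(v)/Abs(sin(u)), sin(u)^2*sin(v)/Abs(sin(u)), sin(2*u)/(2*Abs(sin(u)))), and the second partials r_uu, r_uv, r_vv. Take dot products:
  L(u, v) = r_uu · N̂ = -9*sin(u)/Abs(sin(u)),
  M(u, v) = r_uv · N̂ = 0,
  N(u, v) = r_vv · N̂ = -9*sin(u)^3/Abs(sin(u)).
Evaluating at (u, v) = (2*pi/5, -5*pi/6):
  L = -9, M = 0, N = -45/8 - 9*sqrt(5)/8.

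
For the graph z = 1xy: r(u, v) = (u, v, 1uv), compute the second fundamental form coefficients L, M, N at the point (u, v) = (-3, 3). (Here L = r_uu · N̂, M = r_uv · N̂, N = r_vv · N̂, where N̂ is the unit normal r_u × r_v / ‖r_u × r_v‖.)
L = 0;  M = sqrt(19)/19;  N = 0

Compute the unit normal N̂(u, v) = (-v/sqrt(u^2 + v^2 + 1), -u/sqrt(u^2 + v^2 + 1), 1/sqrt(u^2 + v^2 + 1)), and the second partials r_uu, r_uv, r_vv. Take dot products:
  L(u, v) = r_uu · N̂ = 0,
  M(u, v) = r_uv · N̂ = 1/sqrt(u^2 + v^2 + 1),
  N(u, v) = r_vv · N̂ = 0.
Evaluating at (u, v) = (-3, 3):
  L = 0, M = sqrt(19)/19, N = 0.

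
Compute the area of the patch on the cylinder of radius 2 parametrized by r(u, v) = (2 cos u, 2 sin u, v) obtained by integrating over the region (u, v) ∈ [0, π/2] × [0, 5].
Area = 5*pi

Area = ∫∫ √(EG − F²) du dv with √(EG − F²) = 2. Integrating over [0, π/2] × [0, 5] gives 5*pi.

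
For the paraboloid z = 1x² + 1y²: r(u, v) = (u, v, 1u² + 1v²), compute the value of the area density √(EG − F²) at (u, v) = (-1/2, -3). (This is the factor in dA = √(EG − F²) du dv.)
√(EG − F²)|_{(-1/2, -3)} = sqrt(38)

E = 4*u^2 + 1, F = 4*u*v, G = 4*v^2 + 1, so EG − F² = 4*u^2 + 4*v^2 + 1. Taking the positive square root: √(EG − F²) = sqrt(4*u^2 + 4*v^2 + 1). At (u, v) = (-1/2, -3): sqrt(38).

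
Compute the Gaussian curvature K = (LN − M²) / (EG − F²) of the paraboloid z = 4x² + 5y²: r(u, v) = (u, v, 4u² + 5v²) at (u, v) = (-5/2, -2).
K = 80/641601

Coefficients of the first fundamental form: E = 64*u^2 + 1, F = 80*u*v, G = 100*v^2 + 1.
Coefficients of the second fundamental form: L = 8/sqrt(64*u^2 + 100*v^2 + 1), M = 0, N = 10/sqrt(64*u^2 + 100*v^2 + 1).
Assemble K = (LN − M²)/(EG − F²) = 80/(4096*u^4 + 12800*u^2*v^2 + 128*u^2 + 10000*v^4 + 200*v^2 + 1). At (u, v) = (-5/2, -2): K = 80/641601.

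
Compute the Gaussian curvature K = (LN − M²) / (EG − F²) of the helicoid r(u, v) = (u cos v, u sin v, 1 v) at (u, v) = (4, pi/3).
K = -1/289

Coefficients of the first fundamental form: E = 1, F = 0, G = u^2 + 1.
Coefficients of the second fundamental form: L = 0, M = -1/sqrt(u^2 + 1), N = 0.
Assemble K = (LN − M²)/(EG − F²) = -1/(u^2 + 1)^2. At (u, v) = (4, pi/3): K = -1/289.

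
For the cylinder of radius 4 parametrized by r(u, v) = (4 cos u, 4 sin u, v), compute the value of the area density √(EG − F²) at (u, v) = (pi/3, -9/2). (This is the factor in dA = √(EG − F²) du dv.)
√(EG − F²)|_{(pi/3, -9/2)} = 4

E = 16, F = 0, G = 1, so EG − F² = 16. Taking the positive square root: √(EG − F²) = 4. At (u, v) = (pi/3, -9/2): 4.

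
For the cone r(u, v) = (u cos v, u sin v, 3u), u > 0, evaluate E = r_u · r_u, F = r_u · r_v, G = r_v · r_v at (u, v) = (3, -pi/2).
E = 10;  F = 0;  G = 9

Partials: r_u = (cos(v), sin(v), 3), r_v = (-u*sin(v), u*cos(v), 0). As functions of (u, v):
  E = r_u · r_u = 10,
  F = r_u · r_v = 0,
  G = r_v · r_v = u^2.
Evaluating at (u, v) = (3, -pi/2): E = 10, F = 0, G = 9.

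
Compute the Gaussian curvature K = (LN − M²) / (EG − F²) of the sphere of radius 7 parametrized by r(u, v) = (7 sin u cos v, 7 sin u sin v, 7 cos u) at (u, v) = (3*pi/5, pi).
K = 1/49

Coefficients of the first fundamental form: E = 49, F = 0, G = 49*sin(u)^2.
Coefficients of the second fundamental form: L = -7*sin(u)/Abs(sin(u)), M = 0, N = -7*sin(u)^3/Abs(sin(u)).
Assemble K = (LN − M²)/(EG − F²) = 1/49. At (u, v) = (3*pi/5, pi): K = 1/49.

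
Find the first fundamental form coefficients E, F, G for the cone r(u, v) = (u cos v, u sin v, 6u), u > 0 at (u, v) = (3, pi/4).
E = 37;  F = 0;  G = 9

Partials: r_u = (cos(v), sin(v), 6), r_v = (-u*sin(v), u*cos(v), 0). As functions of (u, v):
  E = r_u · r_u = 37,
  F = r_u · r_v = 0,
  G = r_v · r_v = u^2.
Evaluating at (u, v) = (3, pi/4): E = 37, F = 0, G = 9.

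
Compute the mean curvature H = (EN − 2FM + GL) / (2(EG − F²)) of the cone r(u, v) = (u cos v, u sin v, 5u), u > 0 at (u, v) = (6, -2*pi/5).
H = 5*sqrt(26)/312

With E = 26, F = 0, G = u^2, L = 0, M = 0, N = 5*sqrt(26)*u^2/(26*Abs(u)), assemble
  H = (EN − 2FM + GL) / (2(EG − F²)) = 5*sqrt(26)/(52*Abs(u)).
At (u, v) = (6, -2*pi/5): H = 5*sqrt(26)/312.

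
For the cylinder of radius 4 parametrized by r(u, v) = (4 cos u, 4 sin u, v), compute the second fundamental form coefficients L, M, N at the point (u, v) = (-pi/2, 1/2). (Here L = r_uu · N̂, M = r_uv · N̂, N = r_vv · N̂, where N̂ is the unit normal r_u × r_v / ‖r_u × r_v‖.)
L = -4;  M = 0;  N = 0

Compute the unit normal N̂(u, v) = (cos(u), sin(u), 0), and the second partials r_uu, r_uv, r_vv. Take dot products:
  L(u, v) = r_uu · N̂ = -4,
  M(u, v) = r_uv · N̂ = 0,
  N(u, v) = r_vv · N̂ = 0.
Evaluating at (u, v) = (-pi/2, 1/2):
  L = -4, M = 0, N = 0.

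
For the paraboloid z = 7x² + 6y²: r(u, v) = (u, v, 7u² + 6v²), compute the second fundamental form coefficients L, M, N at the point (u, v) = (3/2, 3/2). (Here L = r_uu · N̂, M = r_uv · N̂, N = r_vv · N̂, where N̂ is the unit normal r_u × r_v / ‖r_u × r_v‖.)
L = 7*sqrt(766)/383;  M = 0;  N = 6*sqrt(766)/383

Compute the unit normal N̂(u, v) = (-14*u/sqrt(196*u^2 + 144*v^2 + 1), -12*v/sqrt(196*u^2 + 144*v^2 + 1), 1/sqrt(196*u^2 + 144*v^2 + 1)), and the second partials r_uu, r_uv, r_vv. Take dot products:
  L(u, v) = r_uu · N̂ = 14/sqrt(196*u^2 + 144*v^2 + 1),
  M(u, v) = r_uv · N̂ = 0,
  N(u, v) = r_vv · N̂ = 12/sqrt(196*u^2 + 144*v^2 + 1).
Evaluating at (u, v) = (3/2, 3/2):
  L = 7*sqrt(766)/383, M = 0, N = 6*sqrt(766)/383.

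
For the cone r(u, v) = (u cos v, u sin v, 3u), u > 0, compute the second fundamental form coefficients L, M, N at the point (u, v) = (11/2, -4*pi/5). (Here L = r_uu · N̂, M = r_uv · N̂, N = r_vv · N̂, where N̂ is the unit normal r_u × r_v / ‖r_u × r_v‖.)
L = 0;  M = 0;  N = 33*sqrt(10)/20

Compute the unit normal N̂(u, v) = (-3*sqrt(10)*u*cos(v)/(10*Abs(u)), -3*sqrt(10)*u*sin(v)/(10*Abs(u)), sqrt(10)*u/(10*Abs(u))), and the second partials r_uu, r_uv, r_vv. Take dot products:
  L(u, v) = r_uu · N̂ = 0,
  M(u, v) = r_uv · N̂ = 0,
  N(u, v) = r_vv · N̂ = 3*sqrt(10)*u^2/(10*Abs(u)).
Evaluating at (u, v) = (11/2, -4*pi/5):
  L = 0, M = 0, N = 33*sqrt(10)/20.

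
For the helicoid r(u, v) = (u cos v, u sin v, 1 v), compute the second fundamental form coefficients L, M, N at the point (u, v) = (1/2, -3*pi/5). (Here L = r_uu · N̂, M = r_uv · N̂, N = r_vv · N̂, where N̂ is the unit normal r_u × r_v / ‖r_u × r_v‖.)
L = 0;  M = -2*sqrt(5)/5;  N = 0

Compute the unit normal N̂(u, v) = (sin(v)/sqrt(u^2 + 1), -cos(v)/sqrt(u^2 + 1), u/sqrt(u^2 + 1)), and the second partials r_uu, r_uv, r_vv. Take dot products:
  L(u, v) = r_uu · N̂ = 0,
  M(u, v) = r_uv · N̂ = -1/sqrt(u^2 + 1),
  N(u, v) = r_vv · N̂ = 0.
Evaluating at (u, v) = (1/2, -3*pi/5):
  L = 0, M = -2*sqrt(5)/5, N = 0.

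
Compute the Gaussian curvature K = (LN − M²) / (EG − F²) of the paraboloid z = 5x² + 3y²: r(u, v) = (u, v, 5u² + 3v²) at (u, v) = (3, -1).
K = 60/877969

Coefficients of the first fundamental form: E = 100*u^2 + 1, F = 60*u*v, G = 36*v^2 + 1.
Coefficients of the second fundamental form: L = 10/sqrt(100*u^2 + 36*v^2 + 1), M = 0, N = 6/sqrt(100*u^2 + 36*v^2 + 1).
Assemble K = (LN − M²)/(EG − F²) = 60/(10000*u^4 + 7200*u^2*v^2 + 200*u^2 + 1296*v^4 + 72*v^2 + 1). At (u, v) = (3, -1): K = 60/877969.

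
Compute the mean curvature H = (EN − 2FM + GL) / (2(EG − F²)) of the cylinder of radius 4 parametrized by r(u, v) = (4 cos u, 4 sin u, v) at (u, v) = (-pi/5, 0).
H = -1/8

With E = 16, F = 0, G = 1, L = -4, M = 0, N = 0, assemble
  H = (EN − 2FM + GL) / (2(EG − F²)) = -1/8.
At (u, v) = (-pi/5, 0): H = -1/8.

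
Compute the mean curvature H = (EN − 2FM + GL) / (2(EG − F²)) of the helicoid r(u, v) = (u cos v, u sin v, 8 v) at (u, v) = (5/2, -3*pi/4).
H = 0

With E = 1, F = 0, G = u^2 + 64, L = 0, M = -8/sqrt(u^2 + 64), N = 0, assemble
  H = (EN − 2FM + GL) / (2(EG − F²)) = 0.
At (u, v) = (5/2, -3*pi/4): H = 0.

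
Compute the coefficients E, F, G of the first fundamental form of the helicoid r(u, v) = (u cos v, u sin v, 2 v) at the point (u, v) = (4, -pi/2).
E = 1;  F = 0;  G = 20

Partials: r_u = (cos(v), sin(v), 0), r_v = (-u*sin(v), u*cos(v), 2). As functions of (u, v):
  E = r_u · r_u = 1,
  F = r_u · r_v = 0,
  G = r_v · r_v = u^2 + 4.
Evaluating at (u, v) = (4, -pi/2): E = 1, F = 0, G = 20.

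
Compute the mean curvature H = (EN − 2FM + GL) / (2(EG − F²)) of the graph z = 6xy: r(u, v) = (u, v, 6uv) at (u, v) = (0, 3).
H = 0

With E = 36*v^2 + 1, F = 36*u*v, G = 36*u^2 + 1, L = 0, M = 6/sqrt(36*u^2 + 36*v^2 + 1), N = 0, assemble
  H = (EN − 2FM + GL) / (2(EG − F²)) = -216*u*v/(36*u^2 + 36*v^2 + 1)^(3/2).
At (u, v) = (0, 3): H = 0.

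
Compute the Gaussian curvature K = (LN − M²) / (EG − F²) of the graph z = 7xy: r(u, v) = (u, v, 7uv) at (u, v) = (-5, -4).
K = -49/4040100

Coefficients of the first fundamental form: E = 49*v^2 + 1, F = 49*u*v, G = 49*u^2 + 1.
Coefficients of the second fundamental form: L = 0, M = 7/sqrt(49*u^2 + 49*v^2 + 1), N = 0.
Assemble K = (LN − M²)/(EG − F²) = -49/(2401*u^4 + 4802*u^2*v^2 + 98*u^2 + 2401*v^4 + 98*v^2 + 1). At (u, v) = (-5, -4): K = -49/4040100.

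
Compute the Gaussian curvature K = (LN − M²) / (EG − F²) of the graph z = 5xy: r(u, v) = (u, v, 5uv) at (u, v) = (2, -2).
K = -25/40401

Coefficients of the first fundamental form: E = 25*v^2 + 1, F = 25*u*v, G = 25*u^2 + 1.
Coefficients of the second fundamental form: L = 0, M = 5/sqrt(25*u^2 + 25*v^2 + 1), N = 0.
Assemble K = (LN − M²)/(EG − F²) = -25/(625*u^4 + 1250*u^2*v^2 + 50*u^2 + 625*v^4 + 50*v^2 + 1). At (u, v) = (2, -2): K = -25/40401.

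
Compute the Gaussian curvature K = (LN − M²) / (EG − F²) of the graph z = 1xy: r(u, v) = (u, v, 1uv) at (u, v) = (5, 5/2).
K = -16/16641

Coefficients of the first fundamental form: E = v^2 + 1, F = u*v, G = u^2 + 1.
Coefficients of the second fundamental form: L = 0, M = 1/sqrt(u^2 + v^2 + 1), N = 0.
Assemble K = (LN − M²)/(EG − F²) = 1/((u^2*v^2 - (u^2 + 1)*(v^2 + 1))*(u^2 + v^2 + 1)). At (u, v) = (5, 5/2): K = -16/16641.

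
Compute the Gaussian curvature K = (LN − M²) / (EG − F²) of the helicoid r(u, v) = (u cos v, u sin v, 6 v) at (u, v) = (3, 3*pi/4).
K = -4/225

Coefficients of the first fundamental form: E = 1, F = 0, G = u^2 + 36.
Coefficients of the second fundamental form: L = 0, M = -6/sqrt(u^2 + 36), N = 0.
Assemble K = (LN − M²)/(EG − F²) = -36/(u^2 + 36)^2. At (u, v) = (3, 3*pi/4): K = -4/225.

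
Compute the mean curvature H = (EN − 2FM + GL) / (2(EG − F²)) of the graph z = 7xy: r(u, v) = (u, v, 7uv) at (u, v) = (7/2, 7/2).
H = -16807*sqrt(534)/3849606

With E = 49*v^2 + 1, F = 49*u*v, G = 49*u^2 + 1, L = 0, M = 7/sqrt(49*u^2 + 49*v^2 + 1), N = 0, assemble
  H = (EN − 2FM + GL) / (2(EG − F²)) = -343*u*v/(49*u^2 + 49*v^2 + 1)^(3/2).
At (u, v) = (7/2, 7/2): H = -16807*sqrt(534)/3849606.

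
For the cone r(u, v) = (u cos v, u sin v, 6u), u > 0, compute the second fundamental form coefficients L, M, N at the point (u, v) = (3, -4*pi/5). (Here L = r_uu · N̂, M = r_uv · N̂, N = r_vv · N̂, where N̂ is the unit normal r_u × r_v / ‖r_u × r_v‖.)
L = 0;  M = 0;  N = 18*sqrt(37)/37

Compute the unit normal N̂(u, v) = (-6*sqrt(37)*u*cos(v)/(37*Abs(u)), -6*sqrt(37)*u*sin(v)/(37*Abs(u)), sqrt(37)*u/(37*Abs(u))), and the second partials r_uu, r_uv, r_vv. Take dot products:
  L(u, v) = r_uu · N̂ = 0,
  M(u, v) = r_uv · N̂ = 0,
  N(u, v) = r_vv · N̂ = 6*sqrt(37)*u^2/(37*Abs(u)).
Evaluating at (u, v) = (3, -4*pi/5):
  L = 0, M = 0, N = 18*sqrt(37)/37.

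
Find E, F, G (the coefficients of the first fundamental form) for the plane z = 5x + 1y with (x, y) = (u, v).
E = 26;  F = 5;  G = 2

Compute partials: r_u = (1, 0, 5), r_v = (0, 1, 1). Then
  E = r_u · r_u = 26,
  F = r_u · r_v = 5,
  G = r_v · r_v = 2.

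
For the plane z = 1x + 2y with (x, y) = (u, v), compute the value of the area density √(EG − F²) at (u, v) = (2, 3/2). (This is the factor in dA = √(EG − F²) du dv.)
√(EG − F²)|_{(2, 3/2)} = sqrt(6)

E = 2, F = 2, G = 5, so EG − F² = 6. Taking the positive square root: √(EG − F²) = sqrt(6). At (u, v) = (2, 3/2): sqrt(6).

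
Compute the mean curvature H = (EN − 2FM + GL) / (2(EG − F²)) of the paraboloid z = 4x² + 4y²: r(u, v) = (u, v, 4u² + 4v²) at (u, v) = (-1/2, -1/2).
H = 136*sqrt(33)/1089

With E = 64*u^2 + 1, F = 64*u*v, G = 64*v^2 + 1, L = 8/sqrt(64*u^2 + 64*v^2 + 1), M = 0, N = 8/sqrt(64*u^2 + 64*v^2 + 1), assemble
  H = (EN − 2FM + GL) / (2(EG − F²)) = 8*(32*u^2 + 32*v^2 + 1)/(64*u^2 + 64*v^2 + 1)^(3/2).
At (u, v) = (-1/2, -1/2): H = 136*sqrt(33)/1089.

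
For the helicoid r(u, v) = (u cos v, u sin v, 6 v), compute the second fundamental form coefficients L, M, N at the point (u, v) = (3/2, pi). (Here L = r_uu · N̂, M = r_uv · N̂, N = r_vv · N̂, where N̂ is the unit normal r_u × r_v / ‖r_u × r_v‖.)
L = 0;  M = -4*sqrt(17)/17;  N = 0

Compute the unit normal N̂(u, v) = (6*sin(v)/sqrt(u^2 + 36), -6*cos(v)/sqrt(u^2 + 36), u/sqrt(u^2 + 36)), and the second partials r_uu, r_uv, r_vv. Take dot products:
  L(u, v) = r_uu · N̂ = 0,
  M(u, v) = r_uv · N̂ = -6/sqrt(u^2 + 36),
  N(u, v) = r_vv · N̂ = 0.
Evaluating at (u, v) = (3/2, pi):
  L = 0, M = -4*sqrt(17)/17, N = 0.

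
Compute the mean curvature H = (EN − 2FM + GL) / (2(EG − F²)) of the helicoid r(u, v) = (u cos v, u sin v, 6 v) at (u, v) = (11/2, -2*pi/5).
H = 0

With E = 1, F = 0, G = u^2 + 36, L = 0, M = -6/sqrt(u^2 + 36), N = 0, assemble
  H = (EN − 2FM + GL) / (2(EG − F²)) = 0.
At (u, v) = (11/2, -2*pi/5): H = 0.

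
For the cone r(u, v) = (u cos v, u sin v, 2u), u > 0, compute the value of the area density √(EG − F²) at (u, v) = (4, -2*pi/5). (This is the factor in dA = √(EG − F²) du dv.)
√(EG − F²)|_{(4, -2*pi/5)} = 4*sqrt(5)

E = 5, F = 0, G = u^2, so EG − F² = 5*u^2. Taking the positive square root: √(EG − F²) = sqrt(5)*Abs(u). At (u, v) = (4, -2*pi/5): 4*sqrt(5).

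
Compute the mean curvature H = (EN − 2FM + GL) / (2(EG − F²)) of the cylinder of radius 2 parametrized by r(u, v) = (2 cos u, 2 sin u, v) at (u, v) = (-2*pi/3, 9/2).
H = -1/4

With E = 4, F = 0, G = 1, L = -2, M = 0, N = 0, assemble
  H = (EN − 2FM + GL) / (2(EG − F²)) = -1/4.
At (u, v) = (-2*pi/3, 9/2): H = -1/4.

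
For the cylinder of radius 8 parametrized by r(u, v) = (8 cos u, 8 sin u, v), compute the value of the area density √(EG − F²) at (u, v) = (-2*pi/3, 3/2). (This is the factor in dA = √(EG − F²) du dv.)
√(EG − F²)|_{(-2*pi/3, 3/2)} = 8

E = 64, F = 0, G = 1, so EG − F² = 64. Taking the positive square root: √(EG − F²) = 8. At (u, v) = (-2*pi/3, 3/2): 8.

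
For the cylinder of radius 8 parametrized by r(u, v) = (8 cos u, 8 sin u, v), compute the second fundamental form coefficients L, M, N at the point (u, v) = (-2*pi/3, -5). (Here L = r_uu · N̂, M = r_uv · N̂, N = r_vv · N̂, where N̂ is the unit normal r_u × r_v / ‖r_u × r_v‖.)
L = -8;  M = 0;  N = 0

Compute the unit normal N̂(u, v) = (cos(u), sin(u), 0), and the second partials r_uu, r_uv, r_vv. Take dot products:
  L(u, v) = r_uu · N̂ = -8,
  M(u, v) = r_uv · N̂ = 0,
  N(u, v) = r_vv · N̂ = 0.
Evaluating at (u, v) = (-2*pi/3, -5):
  L = -8, M = 0, N = 0.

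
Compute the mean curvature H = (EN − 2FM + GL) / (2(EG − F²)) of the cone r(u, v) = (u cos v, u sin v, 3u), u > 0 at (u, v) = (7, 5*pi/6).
H = 3*sqrt(10)/140

With E = 10, F = 0, G = u^2, L = 0, M = 0, N = 3*sqrt(10)*u^2/(10*Abs(u)), assemble
  H = (EN − 2FM + GL) / (2(EG − F²)) = 3*sqrt(10)/(20*Abs(u)).
At (u, v) = (7, 5*pi/6): H = 3*sqrt(10)/140.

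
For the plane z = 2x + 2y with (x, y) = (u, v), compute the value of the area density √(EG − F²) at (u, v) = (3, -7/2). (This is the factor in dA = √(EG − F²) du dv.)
√(EG − F²)|_{(3, -7/2)} = 3

E = 5, F = 4, G = 5, so EG − F² = 9. Taking the positive square root: √(EG − F²) = 3. At (u, v) = (3, -7/2): 3.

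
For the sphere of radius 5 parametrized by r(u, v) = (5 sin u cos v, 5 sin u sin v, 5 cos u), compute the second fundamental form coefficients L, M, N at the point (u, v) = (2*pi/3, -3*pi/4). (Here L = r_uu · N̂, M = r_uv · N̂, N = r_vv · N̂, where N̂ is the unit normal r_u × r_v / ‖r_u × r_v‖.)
L = -5;  M = 0;  N = -15/4

Compute the unit normal N̂(u, v) = (sin(u)^2*cos(v)/Abs(sin(u)), sin(u)^2*sin(v)/Abs(sin(u)), sin(2*u)/(2*Abs(sin(u)))), and the second partials r_uu, r_uv, r_vv. Take dot products:
  L(u, v) = r_uu · N̂ = -5*sin(u)/Abs(sin(u)),
  M(u, v) = r_uv · N̂ = 0,
  N(u, v) = r_vv · N̂ = -5*sin(u)^3/Abs(sin(u)).
Evaluating at (u, v) = (2*pi/3, -3*pi/4):
  L = -5, M = 0, N = -15/4.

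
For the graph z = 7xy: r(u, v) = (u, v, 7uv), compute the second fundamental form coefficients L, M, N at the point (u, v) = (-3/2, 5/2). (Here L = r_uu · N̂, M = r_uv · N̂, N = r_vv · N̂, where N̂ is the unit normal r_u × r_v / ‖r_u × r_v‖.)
L = 0;  M = 7*sqrt(1670)/835;  N = 0

Compute the unit normal N̂(u, v) = (-7*v/sqrt(49*u^2 + 49*v^2 + 1), -7*u/sqrt(49*u^2 + 49*v^2 + 1), 1/sqrt(49*u^2 + 49*v^2 + 1)), and the second partials r_uu, r_uv, r_vv. Take dot products:
  L(u, v) = r_uu · N̂ = 0,
  M(u, v) = r_uv · N̂ = 7/sqrt(49*u^2 + 49*v^2 + 1),
  N(u, v) = r_vv · N̂ = 0.
Evaluating at (u, v) = (-3/2, 5/2):
  L = 0, M = 7*sqrt(1670)/835, N = 0.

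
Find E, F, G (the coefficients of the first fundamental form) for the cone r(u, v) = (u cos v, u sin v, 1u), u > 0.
E = 2;  F = 0;  G = u^2

Compute partials: r_u = (cos(v), sin(v), 1), r_v = (-u*sin(v), u*cos(v), 0). Then
  E = r_u · r_u = 2,
  F = r_u · r_v = 0,
  G = r_v · r_v = u^2.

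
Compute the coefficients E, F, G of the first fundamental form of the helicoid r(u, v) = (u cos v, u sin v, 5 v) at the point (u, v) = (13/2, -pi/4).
E = 1;  F = 0;  G = 269/4

Partials: r_u = (cos(v), sin(v), 0), r_v = (-u*sin(v), u*cos(v), 5). As functions of (u, v):
  E = r_u · r_u = 1,
  F = r_u · r_v = 0,
  G = r_v · r_v = u^2 + 25.
Evaluating at (u, v) = (13/2, -pi/4): E = 1, F = 0, G = 269/4.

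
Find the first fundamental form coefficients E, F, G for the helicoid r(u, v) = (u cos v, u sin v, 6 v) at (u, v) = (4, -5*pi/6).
E = 1;  F = 0;  G = 52

Partials: r_u = (cos(v), sin(v), 0), r_v = (-u*sin(v), u*cos(v), 6). As functions of (u, v):
  E = r_u · r_u = 1,
  F = r_u · r_v = 0,
  G = r_v · r_v = u^2 + 36.
Evaluating at (u, v) = (4, -5*pi/6): E = 1, F = 0, G = 52.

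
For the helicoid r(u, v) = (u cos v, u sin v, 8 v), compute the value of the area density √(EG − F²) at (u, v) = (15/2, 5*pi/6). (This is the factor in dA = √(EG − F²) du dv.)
√(EG − F²)|_{(15/2, 5*pi/6)} = sqrt(481)/2

E = 1, F = 0, G = u^2 + 64, so EG − F² = u^2 + 64. Taking the positive square root: √(EG − F²) = sqrt(u^2 + 64). At (u, v) = (15/2, 5*pi/6): sqrt(481)/2.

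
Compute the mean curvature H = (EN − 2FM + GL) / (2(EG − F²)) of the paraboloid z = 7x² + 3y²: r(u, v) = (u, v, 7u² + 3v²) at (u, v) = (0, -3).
H = 2278*sqrt(13)/21125

With E = 196*u^2 + 1, F = 84*u*v, G = 36*v^2 + 1, L = 14/sqrt(196*u^2 + 36*v^2 + 1), M = 0, N = 6/sqrt(196*u^2 + 36*v^2 + 1), assemble
  H = (EN − 2FM + GL) / (2(EG − F²)) = 2*(294*u^2 + 126*v^2 + 5)/(196*u^2 + 36*v^2 + 1)^(3/2).
At (u, v) = (0, -3): H = 2278*sqrt(13)/21125.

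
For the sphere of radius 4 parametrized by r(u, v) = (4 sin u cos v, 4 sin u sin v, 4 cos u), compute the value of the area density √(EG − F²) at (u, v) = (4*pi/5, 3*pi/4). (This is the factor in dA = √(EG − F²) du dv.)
√(EG − F²)|_{(4*pi/5, 3*pi/4)} = 4*sqrt(10 - 2*sqrt(5))

E = 16, F = 0, G = 16*sin(u)^2, so EG − F² = 256*sin(u)^2. Taking the positive square root: √(EG − F²) = 16*Abs(sin(u)). At (u, v) = (4*pi/5, 3*pi/4): 4*sqrt(10 - 2*sqrt(5)).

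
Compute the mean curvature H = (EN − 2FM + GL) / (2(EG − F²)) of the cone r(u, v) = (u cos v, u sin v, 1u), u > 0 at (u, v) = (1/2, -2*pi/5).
H = sqrt(2)/2

With E = 2, F = 0, G = u^2, L = 0, M = 0, N = sqrt(2)*u^2/(2*Abs(u)), assemble
  H = (EN − 2FM + GL) / (2(EG − F²)) = sqrt(2)/(4*Abs(u)).
At (u, v) = (1/2, -2*pi/5): H = sqrt(2)/2.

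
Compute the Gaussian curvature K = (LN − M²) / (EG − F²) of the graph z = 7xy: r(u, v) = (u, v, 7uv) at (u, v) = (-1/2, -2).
K = -784/700569

Coefficients of the first fundamental form: E = 49*v^2 + 1, F = 49*u*v, G = 49*u^2 + 1.
Coefficients of the second fundamental form: L = 0, M = 7/sqrt(49*u^2 + 49*v^2 + 1), N = 0.
Assemble K = (LN − M²)/(EG − F²) = -49/(2401*u^4 + 4802*u^2*v^2 + 98*u^2 + 2401*v^4 + 98*v^2 + 1). At (u, v) = (-1/2, -2): K = -784/700569.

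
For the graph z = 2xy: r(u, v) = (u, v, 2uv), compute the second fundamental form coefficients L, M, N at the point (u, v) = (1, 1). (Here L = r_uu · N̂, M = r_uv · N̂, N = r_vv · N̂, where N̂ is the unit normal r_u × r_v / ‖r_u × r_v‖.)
L = 0;  M = 2/3;  N = 0

Compute the unit normal N̂(u, v) = (-2*v/sqrt(4*u^2 + 4*v^2 + 1), -2*u/sqrt(4*u^2 + 4*v^2 + 1), 1/sqrt(4*u^2 + 4*v^2 + 1)), and the second partials r_uu, r_uv, r_vv. Take dot products:
  L(u, v) = r_uu · N̂ = 0,
  M(u, v) = r_uv · N̂ = 2/sqrt(4*u^2 + 4*v^2 + 1),
  N(u, v) = r_vv · N̂ = 0.
Evaluating at (u, v) = (1, 1):
  L = 0, M = 2/3, N = 0.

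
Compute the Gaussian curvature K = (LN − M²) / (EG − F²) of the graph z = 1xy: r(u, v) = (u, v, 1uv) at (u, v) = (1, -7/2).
K = -16/3249

Coefficients of the first fundamental form: E = v^2 + 1, F = u*v, G = u^2 + 1.
Coefficients of the second fundamental form: L = 0, M = 1/sqrt(u^2 + v^2 + 1), N = 0.
Assemble K = (LN − M²)/(EG − F²) = 1/((u^2*v^2 - (u^2 + 1)*(v^2 + 1))*(u^2 + v^2 + 1)). At (u, v) = (1, -7/2): K = -16/3249.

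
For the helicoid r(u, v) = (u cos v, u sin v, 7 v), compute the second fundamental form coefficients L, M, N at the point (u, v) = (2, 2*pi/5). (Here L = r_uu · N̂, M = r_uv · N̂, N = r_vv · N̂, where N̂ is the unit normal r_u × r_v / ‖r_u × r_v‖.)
L = 0;  M = -7*sqrt(53)/53;  N = 0

Compute the unit normal N̂(u, v) = (7*sin(v)/sqrt(u^2 + 49), -7*cos(v)/sqrt(u^2 + 49), u/sqrt(u^2 + 49)), and the second partials r_uu, r_uv, r_vv. Take dot products:
  L(u, v) = r_uu · N̂ = 0,
  M(u, v) = r_uv · N̂ = -7/sqrt(u^2 + 49),
  N(u, v) = r_vv · N̂ = 0.
Evaluating at (u, v) = (2, 2*pi/5):
  L = 0, M = -7*sqrt(53)/53, N = 0.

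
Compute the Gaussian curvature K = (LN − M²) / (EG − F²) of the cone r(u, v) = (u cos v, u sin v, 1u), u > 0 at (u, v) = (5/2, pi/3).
K = 0

Coefficients of the first fundamental form: E = 2, F = 0, G = u^2.
Coefficients of the second fundamental form: L = 0, M = 0, N = sqrt(2)*u^2/(2*Abs(u)).
Assemble K = (LN − M²)/(EG − F²) = 0. At (u, v) = (5/2, pi/3): K = 0.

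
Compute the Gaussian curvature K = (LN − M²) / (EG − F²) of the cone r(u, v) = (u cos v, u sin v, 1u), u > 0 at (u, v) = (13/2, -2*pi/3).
K = 0

Coefficients of the first fundamental form: E = 2, F = 0, G = u^2.
Coefficients of the second fundamental form: L = 0, M = 0, N = sqrt(2)*u^2/(2*Abs(u)).
Assemble K = (LN − M²)/(EG − F²) = 0. At (u, v) = (13/2, -2*pi/3): K = 0.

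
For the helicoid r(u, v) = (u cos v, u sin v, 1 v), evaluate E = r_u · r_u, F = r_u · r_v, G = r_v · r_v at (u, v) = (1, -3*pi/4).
E = 1;  F = 0;  G = 2

Partials: r_u = (cos(v), sin(v), 0), r_v = (-u*sin(v), u*cos(v), 1). As functions of (u, v):
  E = r_u · r_u = 1,
  F = r_u · r_v = 0,
  G = r_v · r_v = u^2 + 1.
Evaluating at (u, v) = (1, -3*pi/4): E = 1, F = 0, G = 2.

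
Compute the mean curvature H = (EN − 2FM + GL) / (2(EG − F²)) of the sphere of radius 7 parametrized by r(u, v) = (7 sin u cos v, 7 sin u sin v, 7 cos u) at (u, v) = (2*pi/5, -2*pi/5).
H = -1/7

With E = 49, F = 0, G = 49*sin(u)^2, L = -7*sin(u)/Abs(sin(u)), M = 0, N = -7*sin(u)^3/Abs(sin(u)), assemble
  H = (EN − 2FM + GL) / (2(EG − F²)) = -sin(u)/(7*Abs(sin(u))).
At (u, v) = (2*pi/5, -2*pi/5): H = -1/7.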